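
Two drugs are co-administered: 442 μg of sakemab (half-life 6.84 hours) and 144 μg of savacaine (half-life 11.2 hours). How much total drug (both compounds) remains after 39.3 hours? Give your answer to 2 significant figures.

21 μg

sakemab: 442 × (1/2)^(39.3/6.84) = 442 × (1/2)^5.7456 ≈ 8.238 μg.
savacaine: 144 × (1/2)^(39.3/11.2) = 144 × (1/2)^3.5089 ≈ 12.649 μg.
Total = 8.238 + 12.649 ≈ 20.887 μg.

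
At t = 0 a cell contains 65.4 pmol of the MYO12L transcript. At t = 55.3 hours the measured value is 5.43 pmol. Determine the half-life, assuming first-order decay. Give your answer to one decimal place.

A/A₀ = 5.43/65.4 ≈ 0.083028.
n = log₂(12.044) ≈ 3.5903 half-lives elapsed in 55.3 hours.
t½ = 55.3/3.5903 ≈ 15.403 hours.

15.4 hours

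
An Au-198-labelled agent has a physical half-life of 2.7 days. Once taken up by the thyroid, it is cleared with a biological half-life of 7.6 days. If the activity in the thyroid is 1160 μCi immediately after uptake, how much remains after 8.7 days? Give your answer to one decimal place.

56.2 μCi

1/t_eff = 1/t_phys + 1/t_biol = 1/2.7 + 1/7.6 = 0.50195 per day.
t_eff = 2.7 × 7.6 / (2.7 + 7.6) ≈ 1.9922 days.
Remaining = 1160 × (1/2)^(8.7/1.9922) = 1160 × (1/2)^4.367 ≈ 56.218 μCi.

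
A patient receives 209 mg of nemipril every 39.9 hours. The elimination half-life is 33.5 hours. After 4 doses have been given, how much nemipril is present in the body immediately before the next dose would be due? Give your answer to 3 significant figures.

157 mg

The 4 doses were given 159.6, 119.7, 79.8, 39.9 hours ago.
Total = 209·(1/2)^(159.6/33.5) + 209·(1/2)^(119.7/33.5) + 209·(1/2)^(79.8/33.5) + 209·(1/2)^(39.9/33.5)
      = 7.691 + 17.56 + 40.093 + 91.539 ≈ 156.88 mg.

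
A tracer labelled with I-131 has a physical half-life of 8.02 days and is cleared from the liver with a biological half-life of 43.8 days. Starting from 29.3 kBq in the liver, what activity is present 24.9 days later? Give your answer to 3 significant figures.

2.30 kBq

1/t_eff = 1/t_phys + 1/t_biol = 1/8.02 + 1/43.8 = 0.14752 per day.
t_eff = 8.02 × 43.8 / (8.02 + 43.8) ≈ 6.7788 days.
Remaining = 29.3 × (1/2)^(24.9/6.7788) = 29.3 × (1/2)^3.6732 ≈ 2.2968 kBq.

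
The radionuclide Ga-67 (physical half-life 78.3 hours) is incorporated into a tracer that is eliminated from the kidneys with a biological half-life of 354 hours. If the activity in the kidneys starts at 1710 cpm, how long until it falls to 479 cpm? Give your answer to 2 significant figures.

1/t_eff = 1/t_phys + 1/t_biol = 1/78.3 + 1/354 = 0.015596 per hour.
t_eff = 78.3 × 354 / (78.3 + 354) ≈ 64.118 hours.
n = log₂(1710/479) ≈ 1.8359; t = 1.8359 × 64.118 ≈ 117.71 hours.

120 hours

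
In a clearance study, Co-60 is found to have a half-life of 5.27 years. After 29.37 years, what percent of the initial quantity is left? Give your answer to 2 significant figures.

2.1%

n = 29.37/5.27 ≈ 5.5731 half-lives.
Fraction remaining = (1/2)^5.5731 ≈ 0.021006, i.e. 2.1006%.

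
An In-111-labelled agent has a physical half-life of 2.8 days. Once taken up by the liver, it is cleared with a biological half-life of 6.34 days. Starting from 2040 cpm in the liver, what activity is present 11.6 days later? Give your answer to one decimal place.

1/t_eff = 1/t_phys + 1/t_biol = 1/2.8 + 1/6.34 = 0.51487 per day.
t_eff = 2.8 × 6.34 / (2.8 + 6.34) ≈ 1.9422 days.
Remaining = 2040 × (1/2)^(11.6/1.9422) = 2040 × (1/2)^5.9725 ≈ 32.488 cpm.

32.5 cpm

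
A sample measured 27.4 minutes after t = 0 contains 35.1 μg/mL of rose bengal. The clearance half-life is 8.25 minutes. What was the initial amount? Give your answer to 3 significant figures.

Number of half-lives elapsed: n = 27.4/8.25 ≈ 3.3212.
A₀ = A × 2^n = 35.1 × 2^3.3212 = 35.1 × 9.995 ≈ 350.83 μg/mL.

351 μg/mL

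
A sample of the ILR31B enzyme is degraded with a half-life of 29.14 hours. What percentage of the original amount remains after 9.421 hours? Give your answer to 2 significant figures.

n = 9.421/29.14 ≈ 0.3233 half-lives.
Fraction remaining = (1/2)^0.3233 ≈ 0.79924, i.e. 79.924%.

80%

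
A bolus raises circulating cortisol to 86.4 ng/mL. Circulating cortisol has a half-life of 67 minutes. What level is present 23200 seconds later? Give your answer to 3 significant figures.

1.58 ng/mL

Convert the elapsed time: 23200 seconds = 386.667 minutes.
Number of half-lives: n = 386.667/67 ≈ 5.7711.
Remaining = 86.4 × (1/2)^5.7711 = 86.4 × 0.018311 ≈ 1.5821 ng/mL.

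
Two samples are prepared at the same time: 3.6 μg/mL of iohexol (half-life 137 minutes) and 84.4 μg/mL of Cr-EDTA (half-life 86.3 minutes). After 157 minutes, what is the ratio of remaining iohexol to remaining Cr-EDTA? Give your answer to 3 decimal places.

iohexol: 3.6 × (1/2)^(157/137) = 3.6 × (1/2)^1.146 ≈ 1.6268 μg/mL.
Cr-EDTA: 84.4 × (1/2)^(157/86.3) = 84.4 × (1/2)^1.8192 ≈ 23.917 μg/mL.
Ratio ≈ 1.6268 / 23.917 ≈ 0.068019.

0.068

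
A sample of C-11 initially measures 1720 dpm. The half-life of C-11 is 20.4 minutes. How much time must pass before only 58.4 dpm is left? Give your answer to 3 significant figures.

99.6 minutes

Fraction remaining = 58.4/1720 ≈ 0.033953.
n = log₂(1720/58.4) = ln(29.452)/ln 2 ≈ 4.8803 half-lives.
t = n × t½ = 4.8803 × 20.4 ≈ 99.558 minutes.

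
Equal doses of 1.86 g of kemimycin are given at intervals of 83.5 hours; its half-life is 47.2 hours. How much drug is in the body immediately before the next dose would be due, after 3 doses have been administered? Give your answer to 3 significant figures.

The 3 doses were given 250.5, 167, 83.5 hours ago.
Total = 1.86·(1/2)^(250.5/47.2) + 1.86·(1/2)^(167/47.2) + 1.86·(1/2)^(83.5/47.2)
      = 0.046977 + 0.16011 + 0.54572 ≈ 0.75281 g.

0.753 g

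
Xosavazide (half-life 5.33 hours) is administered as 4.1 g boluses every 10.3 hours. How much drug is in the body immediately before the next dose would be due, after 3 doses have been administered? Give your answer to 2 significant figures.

1.4 g

The 3 doses were given 30.9, 20.6, 10.3 hours ago.
Total = 4.1·(1/2)^(30.9/5.33) + 4.1·(1/2)^(20.6/5.33) + 4.1·(1/2)^(10.3/5.33)
      = 0.073723 + 0.2814 + 1.0741 ≈ 1.4293 g.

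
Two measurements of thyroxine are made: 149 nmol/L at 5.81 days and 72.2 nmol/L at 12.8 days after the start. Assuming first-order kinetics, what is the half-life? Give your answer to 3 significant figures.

Over Δt = 12.8 − 5.81 = 6.99 days, the level fell by a factor of 149/72.2 ≈ 2.0637.
n = log₂(2.0637) ≈ 1.0452 half-lives, so t½ = 6.99/1.0452 ≈ 6.6874 days.

6.69 days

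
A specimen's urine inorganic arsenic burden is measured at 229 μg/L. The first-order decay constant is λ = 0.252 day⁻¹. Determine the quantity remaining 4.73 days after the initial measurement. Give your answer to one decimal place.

t½ = ln 2 / λ = 0.69315 / 0.252 ≈ 2.7506 days.
Number of half-lives: n = 4.73/2.7506 ≈ 1.7196.
Remaining = 229 × (1/2)^1.7196 = 229 × 0.30363 ≈ 69.53 μg/L.

69.5 μg/L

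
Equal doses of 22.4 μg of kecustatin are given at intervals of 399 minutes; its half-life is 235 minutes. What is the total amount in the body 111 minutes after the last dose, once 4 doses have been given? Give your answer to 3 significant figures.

The 4 doses were given 1308, 909, 510, 111 minutes ago.
Total = 22.4·(1/2)^(1308/235) + 22.4·(1/2)^(909/235) + 22.4·(1/2)^(510/235) + 22.4·(1/2)^(111/235)
      = 0.47285 + 1.534 + 4.9768 + 16.146 ≈ 23.129 μg.

23.1 μg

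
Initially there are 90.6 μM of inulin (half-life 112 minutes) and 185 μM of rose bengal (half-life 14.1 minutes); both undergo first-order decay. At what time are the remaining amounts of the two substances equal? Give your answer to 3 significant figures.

16.6 minutes

Set 90.6·(1/2)^(t/112) = 185·(1/2)^(t/14.1).
Taking log₂: log₂(90.6/185) = t·(1/112 − 1/14.1).
log₂(0.48973) = -1.0299; 1/112 − 1/14.1 = -0.061993.
t = -1.0299 / -0.061993 ≈ 16.614 minutes.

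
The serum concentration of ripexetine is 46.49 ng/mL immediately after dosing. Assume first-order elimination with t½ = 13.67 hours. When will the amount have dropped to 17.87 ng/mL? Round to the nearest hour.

19 hours

Fraction remaining = 17.87/46.49 ≈ 0.38438.
n = log₂(46.49/17.87) = ln(2.6016)/ln 2 ≈ 1.3794 half-lives.
t = n × t½ = 1.3794 × 13.67 ≈ 18.856 hours.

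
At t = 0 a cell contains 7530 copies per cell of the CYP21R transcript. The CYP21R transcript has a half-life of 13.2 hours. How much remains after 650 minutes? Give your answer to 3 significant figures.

4260 copies per cell

Convert the elapsed time: 650 minutes = 10.8333 hours.
Number of half-lives: n = 10.8333/13.2 ≈ 0.82071.
Remaining = 7530 × (1/2)^0.82071 = 7530 × 0.56616 ≈ 4263.2 copies per cell.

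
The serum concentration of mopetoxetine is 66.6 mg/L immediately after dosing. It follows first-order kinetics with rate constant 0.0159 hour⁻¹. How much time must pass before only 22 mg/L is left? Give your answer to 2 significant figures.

t½ = ln 2 / λ = 0.69315 / 0.0159 ≈ 43.594 hours.
Fraction remaining = 22/66.6 ≈ 0.33033.
n = log₂(66.6/22) = ln(3.0273)/ln 2 ≈ 1.598 half-lives.
t = n × t½ = 1.598 × 43.594 ≈ 69.664 hours.

70 hours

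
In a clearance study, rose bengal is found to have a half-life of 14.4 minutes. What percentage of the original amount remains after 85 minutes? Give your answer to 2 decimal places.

1.67%

n = 85/14.4 ≈ 5.9028 half-lives.
Fraction remaining = (1/2)^5.9028 ≈ 0.016714, i.e. 1.6714%.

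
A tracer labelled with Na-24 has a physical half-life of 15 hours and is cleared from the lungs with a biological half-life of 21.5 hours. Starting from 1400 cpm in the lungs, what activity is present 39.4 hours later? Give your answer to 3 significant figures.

63.6 cpm

1/t_eff = 1/t_phys + 1/t_biol = 1/15 + 1/21.5 = 0.11318 per hour.
t_eff = 15 × 21.5 / (15 + 21.5) ≈ 8.8356 hours.
Remaining = 1400 × (1/2)^(39.4/8.8356) = 1400 × (1/2)^4.4592 ≈ 63.645 cpm.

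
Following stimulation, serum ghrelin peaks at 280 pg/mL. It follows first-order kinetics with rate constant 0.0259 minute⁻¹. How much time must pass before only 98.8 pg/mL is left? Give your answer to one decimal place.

t½ = ln 2 / λ = 0.69315 / 0.0259 ≈ 26.762 minutes.
Fraction remaining = 98.8/280 ≈ 0.35286.
n = log₂(280/98.8) = ln(2.834)/ln 2 ≈ 1.5028 half-lives.
t = n × t½ = 1.5028 × 26.762 ≈ 40.22 minutes.

40.2 minutes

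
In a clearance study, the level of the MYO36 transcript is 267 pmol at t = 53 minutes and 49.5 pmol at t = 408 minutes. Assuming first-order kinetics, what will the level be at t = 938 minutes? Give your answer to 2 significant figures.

4.0 pmol

Over Δt = 408 − 53 = 355 minutes, the level fell by a factor of 267/49.5 ≈ 5.3939.
n = log₂(5.3939) ≈ 2.4313 half-lives, so t½ = 355/2.4313 ≈ 146.01 minutes.
From t = 408 to t = 938: 49.5 × (1/2)^((938−408)/146.01) ≈ 3.9985 pmol.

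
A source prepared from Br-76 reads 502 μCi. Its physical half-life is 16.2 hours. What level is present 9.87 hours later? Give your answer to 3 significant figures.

Number of half-lives: n = 9.87/16.2 ≈ 0.60926.
Remaining = 502 × (1/2)^0.60926 = 502 × 0.65553 ≈ 329.08 μCi.

329 μCi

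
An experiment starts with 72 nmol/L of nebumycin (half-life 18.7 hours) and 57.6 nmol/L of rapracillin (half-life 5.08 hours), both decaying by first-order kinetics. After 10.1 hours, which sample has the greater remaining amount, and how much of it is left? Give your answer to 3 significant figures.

nebumycin: 72 × (1/2)^0.54011 ≈ 49.516 nmol/L.
rapracillin: 57.6 × (1/2)^1.9882 ≈ 14.518 nmol/L.
Nebumycin has more remaining, at ≈ 49.516 nmol/L.

nebumycin, 49.5 nmol/L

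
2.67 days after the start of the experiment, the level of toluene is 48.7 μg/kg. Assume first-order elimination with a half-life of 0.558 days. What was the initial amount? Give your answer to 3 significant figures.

Number of half-lives elapsed: n = 2.67/0.558 ≈ 4.7849.
A₀ = A × 2^n = 48.7 × 2^4.7849 = 48.7 × 27.568 ≈ 1342.6 μg/kg.

1340 μg/kg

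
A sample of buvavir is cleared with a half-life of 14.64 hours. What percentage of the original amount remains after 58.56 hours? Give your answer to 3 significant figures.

n = 58.56/14.64 ≈ 4 half-lives.
Fraction remaining = (1/2)^4 ≈ 0.0625, i.e. 6.25%.

6.25%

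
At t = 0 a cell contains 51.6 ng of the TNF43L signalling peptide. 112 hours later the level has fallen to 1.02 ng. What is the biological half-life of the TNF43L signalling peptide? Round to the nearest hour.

A/A₀ = 1.02/51.6 ≈ 0.019767.
n = log₂(50.588) ≈ 5.6607 half-lives elapsed in 112 hours.
t½ = 112/5.6607 ≈ 19.785 hours.

20 hours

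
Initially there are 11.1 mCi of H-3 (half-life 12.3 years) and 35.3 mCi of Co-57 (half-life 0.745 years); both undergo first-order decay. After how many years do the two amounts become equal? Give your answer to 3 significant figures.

1.32 years

Set 11.1·(1/2)^(t/12.3) = 35.3·(1/2)^(t/0.745).
Taking log₂: log₂(11.1/35.3) = t·(1/12.3 − 1/0.745).
log₂(0.31445) = -1.6691; 1/12.3 − 1/0.745 = -1.261.
t = -1.6691 / -1.261 ≈ 1.3237 years.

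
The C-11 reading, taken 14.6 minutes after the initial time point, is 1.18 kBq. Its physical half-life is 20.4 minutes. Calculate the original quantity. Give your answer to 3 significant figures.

Number of half-lives elapsed: n = 14.6/20.4 ≈ 0.71569.
A₀ = A × 2^n = 1.18 × 2^0.71569 = 1.18 × 1.6423 ≈ 1.9379 kBq.

1.94 kBq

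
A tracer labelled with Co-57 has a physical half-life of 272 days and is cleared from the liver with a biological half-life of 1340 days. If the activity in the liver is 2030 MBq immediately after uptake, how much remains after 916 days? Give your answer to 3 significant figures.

122 MBq

1/t_eff = 1/t_phys + 1/t_biol = 1/272 + 1/1340 = 0.0044227 per day.
t_eff = 272 × 1340 / (272 + 1340) ≈ 226.1 days.
Remaining = 2030 × (1/2)^(916/226.1) = 2030 × (1/2)^4.0512 ≈ 122.45 MBq.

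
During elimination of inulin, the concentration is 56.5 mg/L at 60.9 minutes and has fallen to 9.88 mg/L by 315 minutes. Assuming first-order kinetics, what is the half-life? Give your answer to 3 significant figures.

101 minutes

Over Δt = 315 − 60.9 = 254.1 minutes, the level fell by a factor of 56.5/9.88 ≈ 5.7186.
n = log₂(5.7186) ≈ 2.5157 half-lives, so t½ = 254.1/2.5157 ≈ 101.01 minutes.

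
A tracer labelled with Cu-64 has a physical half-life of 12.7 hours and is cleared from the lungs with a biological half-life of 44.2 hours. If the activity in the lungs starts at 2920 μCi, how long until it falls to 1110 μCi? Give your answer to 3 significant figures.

1/t_eff = 1/t_phys + 1/t_biol = 1/12.7 + 1/44.2 = 0.10136 per hour.
t_eff = 12.7 × 44.2 / (12.7 + 44.2) ≈ 9.8654 hours.
n = log₂(2920/1110) ≈ 1.3954; t = 1.3954 × 9.8654 ≈ 13.766 hours.

13.8 hours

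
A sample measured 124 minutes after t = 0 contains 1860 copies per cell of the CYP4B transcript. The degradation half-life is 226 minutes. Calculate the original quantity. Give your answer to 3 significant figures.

Number of half-lives elapsed: n = 124/226 ≈ 0.54867.
A₀ = A × 2^n = 1860 × 2^0.54867 = 1860 × 1.4627 ≈ 2720.7 copies per cell.

2720 copies per cell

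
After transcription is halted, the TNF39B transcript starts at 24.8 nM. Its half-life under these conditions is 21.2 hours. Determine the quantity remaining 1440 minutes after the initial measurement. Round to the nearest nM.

11 nM

Convert the elapsed time: 1440 minutes = 24 hours.
Number of half-lives: n = 24/21.2 ≈ 1.1321.
Remaining = 24.8 × (1/2)^1.1321 = 24.8 × 0.45626 ≈ 11.315 nM.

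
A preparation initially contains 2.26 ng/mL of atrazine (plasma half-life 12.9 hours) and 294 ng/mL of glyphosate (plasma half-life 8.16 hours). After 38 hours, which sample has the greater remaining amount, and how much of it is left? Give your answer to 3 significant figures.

atrazine: 2.26 × (1/2)^2.9457 ≈ 0.29333 ng/mL.
glyphosate: 294 × (1/2)^4.6569 ≈ 11.654 ng/mL.
Glyphosate has more remaining, at ≈ 11.654 ng/mL.

glyphosate, 11.7 ng/mL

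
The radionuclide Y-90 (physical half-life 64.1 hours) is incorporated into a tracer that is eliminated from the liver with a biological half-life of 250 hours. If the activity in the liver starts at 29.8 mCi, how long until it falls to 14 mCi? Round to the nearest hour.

56 hours

1/t_eff = 1/t_phys + 1/t_biol = 1/64.1 + 1/250 = 0.019601 per hour.
t_eff = 64.1 × 250 / (64.1 + 250) ≈ 51.019 hours.
n = log₂(29.8/14) ≈ 1.0899; t = 1.0899 × 51.019 ≈ 55.605 hours.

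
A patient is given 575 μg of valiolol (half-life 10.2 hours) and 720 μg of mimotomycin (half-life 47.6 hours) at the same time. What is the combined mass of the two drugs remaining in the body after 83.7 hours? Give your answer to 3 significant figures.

valiolol: 575 × (1/2)^(83.7/10.2) = 575 × (1/2)^8.2059 ≈ 1.9474 μg.
mimotomycin: 720 × (1/2)^(83.7/47.6) = 720 × (1/2)^1.7584 ≈ 212.81 μg.
Total = 1.9474 + 212.81 ≈ 214.76 μg.

215 μg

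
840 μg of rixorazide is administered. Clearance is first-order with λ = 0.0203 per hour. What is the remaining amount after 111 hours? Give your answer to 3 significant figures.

t½ = ln 2 / λ = 0.69315 / 0.0203 ≈ 34.145 hours.
Number of half-lives: n = 111/34.145 ≈ 3.2508.
Remaining = 840 × (1/2)^3.2508 = 840 × 0.10505 ≈ 88.244 μg.

88.2 μg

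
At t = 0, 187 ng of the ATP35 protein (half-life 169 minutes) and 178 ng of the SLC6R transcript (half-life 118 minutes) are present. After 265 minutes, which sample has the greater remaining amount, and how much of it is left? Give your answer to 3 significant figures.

ATP35 protein: 187 × (1/2)^1.568 ≈ 63.068 ng.
SLC6R transcript: 178 × (1/2)^2.2458 ≈ 37.53 ng.
ATP35 protein has more remaining, at ≈ 63.068 ng.

ATP35 protein, 63.1 ng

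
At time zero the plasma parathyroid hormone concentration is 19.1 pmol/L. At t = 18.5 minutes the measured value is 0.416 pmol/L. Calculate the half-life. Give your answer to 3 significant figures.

3.35 minutes

A/A₀ = 0.416/19.1 ≈ 0.02178.
n = log₂(45.913) ≈ 5.5208 half-lives elapsed in 18.5 minutes.
t½ = 18.5/5.5208 ≈ 3.3509 minutes.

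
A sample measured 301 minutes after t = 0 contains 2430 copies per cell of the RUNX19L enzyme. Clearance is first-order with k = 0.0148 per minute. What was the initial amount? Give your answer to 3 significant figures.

t½ = ln 2 / k = 0.69315 / 0.0148 ≈ 46.834 minutes.
Number of half-lives elapsed: n = 301/46.834 ≈ 6.4269.
A₀ = A × 2^n = 2430 × 2^6.4269 = 2430 × 86.039 ≈ 209070 copies per cell.

209000 copies per cell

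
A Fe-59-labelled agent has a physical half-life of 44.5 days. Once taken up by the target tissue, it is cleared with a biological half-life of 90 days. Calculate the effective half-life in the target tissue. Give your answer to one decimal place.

1/t_eff = 1/t_phys + 1/t_biol = 1/44.5 + 1/90 = 0.033583 per day.
t_eff = 44.5 × 90 / (44.5 + 90) ≈ 29.777 days.

29.8 days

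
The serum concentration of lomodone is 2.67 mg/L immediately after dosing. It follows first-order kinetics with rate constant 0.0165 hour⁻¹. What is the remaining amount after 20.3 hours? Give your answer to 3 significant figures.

1.91 mg/L

t½ = ln 2 / k = 0.69315 / 0.0165 ≈ 42.009 hours.
Number of half-lives: n = 20.3/42.009 ≈ 0.48323.
Remaining = 2.67 × (1/2)^0.48323 = 2.67 × 0.71537 ≈ 1.91 mg/L.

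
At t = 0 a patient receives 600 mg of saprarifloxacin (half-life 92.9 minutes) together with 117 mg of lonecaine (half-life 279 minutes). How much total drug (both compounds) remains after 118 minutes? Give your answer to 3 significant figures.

saprarifloxacin: 600 × (1/2)^(118/92.9) = 600 × (1/2)^1.2702 ≈ 248.76 mg.
lonecaine: 117 × (1/2)^(118/279) = 117 × (1/2)^0.42294 ≈ 87.271 mg.
Total = 248.76 + 87.271 ≈ 336.04 mg.

336 mg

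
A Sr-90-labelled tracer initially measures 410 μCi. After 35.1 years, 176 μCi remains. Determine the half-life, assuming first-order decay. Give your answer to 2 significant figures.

29 years

A/A₀ = 176/410 ≈ 0.42927.
n = log₂(2.3295) ≈ 1.22 half-lives elapsed in 35.1 years.
t½ = 35.1/1.22 ≈ 28.769 years.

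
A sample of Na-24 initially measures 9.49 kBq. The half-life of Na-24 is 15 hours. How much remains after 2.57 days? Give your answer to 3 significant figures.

0.549 kBq

Convert the elapsed time: 2.57 days = 61.68 hours.
Number of half-lives: n = 61.68/15 ≈ 4.112.
Remaining = 9.49 × (1/2)^4.112 = 9.49 × 0.057832 ≈ 0.54882 kBq.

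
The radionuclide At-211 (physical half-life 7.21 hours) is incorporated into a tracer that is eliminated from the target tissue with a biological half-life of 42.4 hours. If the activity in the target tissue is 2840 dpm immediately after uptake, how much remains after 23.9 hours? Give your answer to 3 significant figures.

193 dpm

1/t_eff = 1/t_phys + 1/t_biol = 1/7.21 + 1/42.4 = 0.16228 per hour.
t_eff = 7.21 × 42.4 / (7.21 + 42.4) ≈ 6.1621 hours.
Remaining = 2840 × (1/2)^(23.9/6.1621) = 2840 × (1/2)^3.8785 ≈ 193.09 dpm.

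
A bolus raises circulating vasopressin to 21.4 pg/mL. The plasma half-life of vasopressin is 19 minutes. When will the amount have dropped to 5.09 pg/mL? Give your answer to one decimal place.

Fraction remaining = 5.09/21.4 ≈ 0.23785.
n = log₂(21.4/5.09) = ln(4.2043)/ln 2 ≈ 2.0719 half-lives.
t = n × t½ = 2.0719 × 19 ≈ 39.366 minutes.

39.4 minutes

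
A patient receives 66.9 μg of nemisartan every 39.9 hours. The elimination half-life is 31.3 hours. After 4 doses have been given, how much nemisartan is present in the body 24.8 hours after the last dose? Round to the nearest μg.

The 4 doses were given 144.5, 104.6, 64.7, 24.8 hours ago.
Total = 66.9·(1/2)^(144.5/31.3) + 66.9·(1/2)^(104.6/31.3) + 66.9·(1/2)^(64.7/31.3) + 66.9·(1/2)^(24.8/31.3)
      = 2.727 + 6.5982 + 15.965 + 38.629 ≈ 63.919 μg.

64 μg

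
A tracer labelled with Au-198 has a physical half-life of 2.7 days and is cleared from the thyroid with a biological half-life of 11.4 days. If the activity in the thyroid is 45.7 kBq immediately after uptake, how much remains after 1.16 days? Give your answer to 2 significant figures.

32 kBq

1/t_eff = 1/t_phys + 1/t_biol = 1/2.7 + 1/11.4 = 0.45809 per day.
t_eff = 2.7 × 11.4 / (2.7 + 11.4) ≈ 2.183 days.
Remaining = 45.7 × (1/2)^(1.16/2.183) = 45.7 × (1/2)^0.53138 ≈ 31.619 kBq.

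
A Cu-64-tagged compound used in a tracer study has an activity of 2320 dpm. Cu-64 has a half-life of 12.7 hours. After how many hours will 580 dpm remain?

580/2320 = 1/4, so 2 half-lives have elapsed.
t = 2 × 12.7 = 25.4 hours.

25.4 hours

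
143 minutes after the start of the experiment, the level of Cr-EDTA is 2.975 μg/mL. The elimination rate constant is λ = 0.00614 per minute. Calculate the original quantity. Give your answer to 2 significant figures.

7.2 μg/mL

t½ = ln 2 / λ = 0.69315 / 0.00614 ≈ 112.89 minutes.
Number of half-lives elapsed: n = 143/112.89 ≈ 1.2667.
A₀ = A × 2^n = 2.975 × 2^1.2667 = 2.975 × 2.4061 ≈ 7.1582 μg/mL.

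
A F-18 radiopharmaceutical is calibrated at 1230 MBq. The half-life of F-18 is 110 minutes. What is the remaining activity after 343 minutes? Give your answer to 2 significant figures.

140 MBq

Number of half-lives: n = 343/110 ≈ 3.1182.
Remaining = 1230 × (1/2)^3.1182 = 1230 × 0.11517 ≈ 141.66 MBq.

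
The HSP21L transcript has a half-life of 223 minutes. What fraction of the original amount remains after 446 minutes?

0.25

n = 446/223 ≈ 2 half-lives.
Fraction remaining = (1/2)^2 ≈ 0.25.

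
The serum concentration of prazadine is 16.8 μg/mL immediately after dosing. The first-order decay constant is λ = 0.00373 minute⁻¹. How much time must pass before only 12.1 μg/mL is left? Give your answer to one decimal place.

88.0 minutes

t½ = ln 2 / λ = 0.69315 / 0.00373 ≈ 185.83 minutes.
Fraction remaining = 12.1/16.8 ≈ 0.72024.
n = log₂(16.8/12.1) = ln(1.3884)/ln 2 ≈ 0.47345 half-lives.
t = n × t½ = 0.47345 × 185.83 ≈ 87.982 minutes.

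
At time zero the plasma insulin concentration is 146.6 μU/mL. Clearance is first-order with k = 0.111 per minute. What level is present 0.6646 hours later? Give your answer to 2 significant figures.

t½ = ln 2 / k = 0.69315 / 0.111 ≈ 6.2446 minutes.
Convert the elapsed time: 0.6646 hours = 39.876 minutes.
Number of half-lives: n = 39.876/6.2446 ≈ 6.3857.
Remaining = 146.6 × (1/2)^6.3857 = 146.6 × 0.011959 ≈ 1.7533 μU/mL.

1.8 μU/mL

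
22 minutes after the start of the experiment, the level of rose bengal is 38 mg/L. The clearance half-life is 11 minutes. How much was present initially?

152 mg/L

Number of half-lives elapsed: n = 22/11 ≈ 2.
A₀ = A × 2^n = 38 × 2^2 = 38 × 4 ≈ 152 mg/L.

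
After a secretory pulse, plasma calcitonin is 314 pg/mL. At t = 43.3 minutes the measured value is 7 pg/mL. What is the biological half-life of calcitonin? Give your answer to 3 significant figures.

7.89 minutes

A/A₀ = 7/314 ≈ 0.022293.
n = log₂(44.857) ≈ 5.4873 half-lives elapsed in 43.3 minutes.
t½ = 43.3/5.4873 ≈ 7.891 minutes.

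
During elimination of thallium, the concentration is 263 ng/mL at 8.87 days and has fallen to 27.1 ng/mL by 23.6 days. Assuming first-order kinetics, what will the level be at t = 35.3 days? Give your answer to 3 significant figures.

4.46 ng/mL

Over Δt = 23.6 − 8.87 = 14.73 days, the level fell by a factor of 263/27.1 ≈ 9.7048.
n = log₂(9.7048) ≈ 3.2787 half-lives, so t½ = 14.73/3.2787 ≈ 4.4926 days.
From t = 23.6 to t = 35.3: 27.1 × (1/2)^((35.3−23.6)/4.4926) ≈ 4.4567 ng/mL.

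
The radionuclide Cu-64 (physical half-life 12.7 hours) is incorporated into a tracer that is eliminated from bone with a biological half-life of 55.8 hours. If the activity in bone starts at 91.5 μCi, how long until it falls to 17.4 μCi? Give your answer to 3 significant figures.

24.8 hours

1/t_eff = 1/t_phys + 1/t_biol = 1/12.7 + 1/55.8 = 0.096661 per hour.
t_eff = 12.7 × 55.8 / (12.7 + 55.8) ≈ 10.345 hours.
n = log₂(91.5/17.4) ≈ 2.3947; t = 2.3947 × 10.345 ≈ 24.774 hours.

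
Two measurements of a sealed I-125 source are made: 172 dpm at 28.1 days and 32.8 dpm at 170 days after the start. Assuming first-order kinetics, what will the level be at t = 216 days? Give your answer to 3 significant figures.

Over Δt = 170 − 28.1 = 141.9 days, the level fell by a factor of 172/32.8 ≈ 5.2439.
n = log₂(5.2439) ≈ 2.3906 half-lives, so t½ = 141.9/2.3906 ≈ 59.356 days.
From t = 170 to t = 216: 32.8 × (1/2)^((216−170)/59.356) ≈ 19.168 dpm.

19.2 dpm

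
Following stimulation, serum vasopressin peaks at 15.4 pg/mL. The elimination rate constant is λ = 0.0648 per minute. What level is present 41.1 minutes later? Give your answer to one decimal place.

1.1 pg/mL

t½ = ln 2 / λ = 0.69315 / 0.0648 ≈ 10.697 minutes.
Number of half-lives: n = 41.1/10.697 ≈ 3.8423.
Remaining = 15.4 × (1/2)^3.8423 = 15.4 × 0.069719 ≈ 1.0737 pg/mL.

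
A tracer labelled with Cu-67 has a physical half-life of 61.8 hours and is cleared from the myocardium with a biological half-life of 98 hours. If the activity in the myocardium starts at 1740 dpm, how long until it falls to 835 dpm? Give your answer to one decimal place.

40.1 hours

1/t_eff = 1/t_phys + 1/t_biol = 1/61.8 + 1/98 = 0.026385 per hour.
t_eff = 61.8 × 98 / (61.8 + 98) ≈ 37.9 hours.
n = log₂(1740/835) ≈ 1.0592; t = 1.0592 × 37.9 ≈ 40.145 hours.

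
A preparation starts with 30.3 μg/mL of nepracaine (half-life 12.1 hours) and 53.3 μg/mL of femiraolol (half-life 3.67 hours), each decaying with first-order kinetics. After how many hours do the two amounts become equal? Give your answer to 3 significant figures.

4.29 hours

Set 30.3·(1/2)^(t/12.1) = 53.3·(1/2)^(t/3.67).
Taking log₂: log₂(30.3/53.3) = t·(1/12.1 − 1/3.67).
log₂(0.56848) = -0.81482; 1/12.1 − 1/3.67 = -0.18983.
t = -0.81482 / -0.18983 ≈ 4.2922 hours.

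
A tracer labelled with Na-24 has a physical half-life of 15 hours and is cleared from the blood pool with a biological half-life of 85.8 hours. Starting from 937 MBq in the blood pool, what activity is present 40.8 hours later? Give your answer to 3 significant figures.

1/t_eff = 1/t_phys + 1/t_biol = 1/15 + 1/85.8 = 0.078322 per hour.
t_eff = 15 × 85.8 / (15 + 85.8) ≈ 12.768 hours.
Remaining = 937 × (1/2)^(40.8/12.768) = 937 × (1/2)^3.1955 ≈ 102.28 MBq.

102 MBq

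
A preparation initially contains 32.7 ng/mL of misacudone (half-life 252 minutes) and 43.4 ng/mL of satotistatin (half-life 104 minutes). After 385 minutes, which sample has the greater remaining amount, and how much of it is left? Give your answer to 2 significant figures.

misacudone: 32.7 × (1/2)^1.5278 ≈ 11.341 ng/mL.
satotistatin: 43.4 × (1/2)^3.7019 ≈ 3.335 ng/mL.
Misacudone has more remaining, at ≈ 11.341 ng/mL.

misacudone, 11 ng/mL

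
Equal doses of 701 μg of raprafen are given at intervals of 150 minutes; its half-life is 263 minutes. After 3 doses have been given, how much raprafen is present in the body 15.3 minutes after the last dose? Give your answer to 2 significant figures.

The 3 doses were given 315.3, 165.3, 15.3 minutes ago.
Total = 701·(1/2)^(315.3/263) + 701·(1/2)^(165.3/263) + 701·(1/2)^(15.3/263)
      = 305.37 + 453.44 + 673.3 ≈ 1432.1 μg.

1400 μg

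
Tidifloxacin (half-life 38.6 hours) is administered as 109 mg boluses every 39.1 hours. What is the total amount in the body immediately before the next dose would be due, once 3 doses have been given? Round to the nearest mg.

The 3 doses were given 117.3, 78.2, 39.1 hours ago.
Total = 109·(1/2)^(117.3/38.6) + 109·(1/2)^(78.2/38.6) + 109·(1/2)^(39.1/38.6)
      = 13.263 + 26.765 + 54.013 ≈ 94.041 mg.

94 mg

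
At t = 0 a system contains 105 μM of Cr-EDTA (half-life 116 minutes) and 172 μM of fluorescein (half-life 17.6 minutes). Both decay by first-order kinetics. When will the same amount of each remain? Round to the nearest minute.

Set 105·(1/2)^(t/116) = 172·(1/2)^(t/17.6).
Taking log₂: log₂(105/172) = t·(1/116 − 1/17.6).
log₂(0.61047) = -0.71202; 1/116 − 1/17.6 = -0.048197.
t = -0.71202 / -0.048197 ≈ 14.773 minutes.

15 minutes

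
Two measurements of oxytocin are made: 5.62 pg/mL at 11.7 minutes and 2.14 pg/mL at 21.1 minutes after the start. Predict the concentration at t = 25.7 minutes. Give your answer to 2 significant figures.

Over Δt = 21.1 − 11.7 = 9.4 minutes, the level fell by a factor of 5.62/2.14 ≈ 2.6262.
n = log₂(2.6262) ≈ 1.393 half-lives, so t½ = 9.4/1.393 ≈ 6.7482 minutes.
From t = 21.1 to t = 25.7: 2.14 × (1/2)^((25.7−21.1)/6.7482) ≈ 1.3342 pg/mL.

1.3 pg/mL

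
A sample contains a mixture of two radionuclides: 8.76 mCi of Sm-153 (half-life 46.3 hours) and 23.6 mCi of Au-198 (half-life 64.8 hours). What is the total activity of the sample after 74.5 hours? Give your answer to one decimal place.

13.5 mCi

Sm-153: 8.76 × (1/2)^(74.5/46.3) = 8.76 × (1/2)^1.6091 ≈ 2.8716 mCi.
Au-198: 23.6 × (1/2)^(74.5/64.8) = 23.6 × (1/2)^1.1497 ≈ 10.637 mCi.
Total = 2.8716 + 10.637 ≈ 13.509 mCi.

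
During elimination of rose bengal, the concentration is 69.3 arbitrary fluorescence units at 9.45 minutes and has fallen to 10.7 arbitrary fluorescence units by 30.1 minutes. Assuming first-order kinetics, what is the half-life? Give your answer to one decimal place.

7.7 minutes

Over Δt = 30.1 − 9.45 = 20.65 minutes, the level fell by a factor of 69.3/10.7 ≈ 6.4766.
n = log₂(6.4766) ≈ 2.6952 half-lives, so t½ = 20.65/2.6952 ≈ 7.6616 minutes.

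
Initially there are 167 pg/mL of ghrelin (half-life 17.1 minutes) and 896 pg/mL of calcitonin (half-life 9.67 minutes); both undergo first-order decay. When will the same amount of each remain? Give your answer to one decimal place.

53.9 minutes

Set 167·(1/2)^(t/17.1) = 896·(1/2)^(t/9.67).
Taking log₂: log₂(167/896) = t·(1/17.1 − 1/9.67).
log₂(0.18638) = -2.4237; 1/17.1 − 1/9.67 = -0.044933.
t = -2.4237 / -0.044933 ≈ 53.939 minutes.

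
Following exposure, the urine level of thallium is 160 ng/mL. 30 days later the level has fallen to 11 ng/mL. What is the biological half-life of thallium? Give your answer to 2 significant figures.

7.8 days

A/A₀ = 11/160 ≈ 0.06875.
n = log₂(14.545) ≈ 3.8625 half-lives elapsed in 30 days.
t½ = 30/3.8625 ≈ 7.767 days.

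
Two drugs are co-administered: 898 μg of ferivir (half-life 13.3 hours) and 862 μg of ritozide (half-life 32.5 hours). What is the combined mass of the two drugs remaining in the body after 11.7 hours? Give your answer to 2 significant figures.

ferivir: 898 × (1/2)^(11.7/13.3) = 898 × (1/2)^0.8797 ≈ 488.05 μg.
ritozide: 862 × (1/2)^(11.7/32.5) = 862 × (1/2)^0.36 ≈ 671.64 μg.
Total = 488.05 + 671.64 ≈ 1159.7 μg.

1200 μg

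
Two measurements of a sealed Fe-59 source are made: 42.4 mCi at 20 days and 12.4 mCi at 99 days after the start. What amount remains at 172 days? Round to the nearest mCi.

Over Δt = 99 − 20 = 79 days, the level fell by a factor of 42.4/12.4 ≈ 3.4194.
n = log₂(3.4194) ≈ 1.7737 half-lives, so t½ = 79/1.7737 ≈ 44.539 days.
From t = 99 to t = 172: 12.4 × (1/2)^((172−99)/44.539) ≈ 3.9813 mCi.

4 mCi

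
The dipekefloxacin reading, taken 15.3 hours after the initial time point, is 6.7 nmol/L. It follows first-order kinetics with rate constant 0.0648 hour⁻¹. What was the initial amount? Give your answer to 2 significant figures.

18 nmol/L

t½ = ln 2 / λ = 0.69315 / 0.0648 ≈ 10.697 hours.
Number of half-lives elapsed: n = 15.3/10.697 ≈ 1.4303.
A₀ = A × 2^n = 6.7 × 2^1.4303 = 6.7 × 2.6951 ≈ 18.057 nmol/L.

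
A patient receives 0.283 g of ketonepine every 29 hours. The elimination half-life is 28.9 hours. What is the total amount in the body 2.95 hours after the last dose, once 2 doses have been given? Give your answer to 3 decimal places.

0.395 g

The 2 doses were given 31.95, 2.95 hours ago.
Total = 0.283·(1/2)^(31.95/28.9) + 0.283·(1/2)^(2.95/28.9)
      = 0.13152 + 0.26367 ≈ 0.39519 g.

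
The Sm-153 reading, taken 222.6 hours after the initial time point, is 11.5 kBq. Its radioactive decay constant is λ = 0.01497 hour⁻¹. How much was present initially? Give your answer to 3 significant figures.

322 kBq

t½ = ln 2 / λ = 0.69315 / 0.01497 ≈ 46.302 hours.
Number of half-lives elapsed: n = 222.6/46.302 ≈ 4.8075.
A₀ = A × 2^n = 11.5 × 2^4.8075 = 11.5 × 28.003 ≈ 322.04 kBq.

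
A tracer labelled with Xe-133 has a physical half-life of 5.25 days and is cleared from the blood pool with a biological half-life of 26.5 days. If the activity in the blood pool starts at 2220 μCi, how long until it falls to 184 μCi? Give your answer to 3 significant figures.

1/t_eff = 1/t_phys + 1/t_biol = 1/5.25 + 1/26.5 = 0.22821 per day.
t_eff = 5.25 × 26.5 / (5.25 + 26.5) ≈ 4.3819 days.
n = log₂(2220/184) ≈ 3.5928; t = 3.5928 × 4.3819 ≈ 15.743 days.

15.7 days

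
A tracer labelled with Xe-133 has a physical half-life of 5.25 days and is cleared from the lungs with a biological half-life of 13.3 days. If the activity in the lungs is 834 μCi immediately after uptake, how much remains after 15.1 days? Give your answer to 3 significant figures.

51.7 μCi

1/t_eff = 1/t_phys + 1/t_biol = 1/5.25 + 1/13.3 = 0.26566 per day.
t_eff = 5.25 × 13.3 / (5.25 + 13.3) ≈ 3.7642 days.
Remaining = 834 × (1/2)^(15.1/3.7642) = 834 × (1/2)^4.0115 ≈ 51.71 μCi.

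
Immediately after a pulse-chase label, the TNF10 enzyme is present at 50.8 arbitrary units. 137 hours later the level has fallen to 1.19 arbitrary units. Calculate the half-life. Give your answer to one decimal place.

25.3 hours

A/A₀ = 1.19/50.8 ≈ 0.023425.
n = log₂(42.689) ≈ 5.4158 half-lives elapsed in 137 hours.
t½ = 137/5.4158 ≈ 25.296 hours.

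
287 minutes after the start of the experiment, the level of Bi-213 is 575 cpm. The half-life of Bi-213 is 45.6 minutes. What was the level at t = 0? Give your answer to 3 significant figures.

Number of half-lives elapsed: n = 287/45.6 ≈ 6.2939.
A₀ = A × 2^n = 575 × 2^6.2939 = 575 × 78.459 ≈ 45114 cpm.

45100 cpm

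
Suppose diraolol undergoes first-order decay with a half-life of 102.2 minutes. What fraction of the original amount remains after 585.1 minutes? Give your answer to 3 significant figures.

0.0189

n = 585.1/102.2 ≈ 5.725 half-lives.
Fraction remaining = (1/2)^5.725 ≈ 0.018906.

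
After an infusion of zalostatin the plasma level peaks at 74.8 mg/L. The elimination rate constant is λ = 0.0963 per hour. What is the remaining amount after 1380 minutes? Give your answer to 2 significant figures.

8.2 mg/L

t½ = ln 2 / λ = 0.69315 / 0.0963 ≈ 7.1978 hours.
Convert the elapsed time: 1380 minutes = 23 hours.
Number of half-lives: n = 23/7.1978 ≈ 3.1954.
Remaining = 74.8 × (1/2)^3.1954 = 74.8 × 0.10916 ≈ 8.1655 mg/L.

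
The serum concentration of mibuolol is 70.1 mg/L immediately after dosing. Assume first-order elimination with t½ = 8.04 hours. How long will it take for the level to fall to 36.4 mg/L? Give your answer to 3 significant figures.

Fraction remaining = 36.4/70.1 ≈ 0.51926.
n = log₂(70.1/36.4) = ln(1.9258)/ln 2 ≈ 0.94548 half-lives.
t = n × t½ = 0.94548 × 8.04 ≈ 7.6016 hours.

7.60 hours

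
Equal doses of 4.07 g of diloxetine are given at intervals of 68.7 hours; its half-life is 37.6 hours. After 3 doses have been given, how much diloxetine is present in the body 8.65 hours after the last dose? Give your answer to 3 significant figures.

The 3 doses were given 146.05, 77.35, 8.65 hours ago.
Total = 4.07·(1/2)^(146.05/37.6) + 4.07·(1/2)^(77.35/37.6) + 4.07·(1/2)^(8.65/37.6)
      = 0.27561 + 0.97796 + 3.4701 ≈ 4.7237 g.

4.72 g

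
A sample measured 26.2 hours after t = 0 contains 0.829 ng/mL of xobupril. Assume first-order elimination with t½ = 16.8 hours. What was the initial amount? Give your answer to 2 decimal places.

Number of half-lives elapsed: n = 26.2/16.8 ≈ 1.5595.
A₀ = A × 2^n = 0.829 × 2^1.5595 = 0.829 × 2.9476 ≈ 2.4435 ng/mL.

2.44 ng/mL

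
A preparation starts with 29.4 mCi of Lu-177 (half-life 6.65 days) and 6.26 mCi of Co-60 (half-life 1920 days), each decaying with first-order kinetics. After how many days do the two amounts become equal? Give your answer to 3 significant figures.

Set 29.4·(1/2)^(t/6.65) = 6.26·(1/2)^(t/1920).
Taking log₂: log₂(29.4/6.26) = t·(1/6.65 − 1/1920).
log₂(4.6965) = 2.2316; 1/6.65 − 1/1920 = 0.14986.
t = 2.2316 / 0.14986 ≈ 14.892 days.

14.9 days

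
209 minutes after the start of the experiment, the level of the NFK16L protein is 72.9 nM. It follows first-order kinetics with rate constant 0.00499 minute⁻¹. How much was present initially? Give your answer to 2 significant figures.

210 nM

t½ = ln 2 / k = 0.69315 / 0.00499 ≈ 138.91 minutes.
Number of half-lives elapsed: n = 209/138.91 ≈ 1.5046.
A₀ = A × 2^n = 72.9 × 2^1.5046 = 72.9 × 2.8375 ≈ 206.85 nM.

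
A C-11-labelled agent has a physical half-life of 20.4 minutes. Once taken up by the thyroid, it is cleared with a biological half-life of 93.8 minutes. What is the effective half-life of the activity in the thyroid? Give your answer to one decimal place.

1/t_eff = 1/t_phys + 1/t_biol = 1/20.4 + 1/93.8 = 0.059681 per minute.
t_eff = 20.4 × 93.8 / (20.4 + 93.8) ≈ 16.756 minutes.

16.8 minutes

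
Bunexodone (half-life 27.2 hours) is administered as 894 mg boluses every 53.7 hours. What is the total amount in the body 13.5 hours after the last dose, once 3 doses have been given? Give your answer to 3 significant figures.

The 3 doses were given 120.9, 67.2, 13.5 hours ago.
Total = 894·(1/2)^(120.9/27.2) + 894·(1/2)^(67.2/27.2) + 894·(1/2)^(13.5/27.2)
      = 41.049 + 161.29 + 633.77 ≈ 836.11 mg.

836 mg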